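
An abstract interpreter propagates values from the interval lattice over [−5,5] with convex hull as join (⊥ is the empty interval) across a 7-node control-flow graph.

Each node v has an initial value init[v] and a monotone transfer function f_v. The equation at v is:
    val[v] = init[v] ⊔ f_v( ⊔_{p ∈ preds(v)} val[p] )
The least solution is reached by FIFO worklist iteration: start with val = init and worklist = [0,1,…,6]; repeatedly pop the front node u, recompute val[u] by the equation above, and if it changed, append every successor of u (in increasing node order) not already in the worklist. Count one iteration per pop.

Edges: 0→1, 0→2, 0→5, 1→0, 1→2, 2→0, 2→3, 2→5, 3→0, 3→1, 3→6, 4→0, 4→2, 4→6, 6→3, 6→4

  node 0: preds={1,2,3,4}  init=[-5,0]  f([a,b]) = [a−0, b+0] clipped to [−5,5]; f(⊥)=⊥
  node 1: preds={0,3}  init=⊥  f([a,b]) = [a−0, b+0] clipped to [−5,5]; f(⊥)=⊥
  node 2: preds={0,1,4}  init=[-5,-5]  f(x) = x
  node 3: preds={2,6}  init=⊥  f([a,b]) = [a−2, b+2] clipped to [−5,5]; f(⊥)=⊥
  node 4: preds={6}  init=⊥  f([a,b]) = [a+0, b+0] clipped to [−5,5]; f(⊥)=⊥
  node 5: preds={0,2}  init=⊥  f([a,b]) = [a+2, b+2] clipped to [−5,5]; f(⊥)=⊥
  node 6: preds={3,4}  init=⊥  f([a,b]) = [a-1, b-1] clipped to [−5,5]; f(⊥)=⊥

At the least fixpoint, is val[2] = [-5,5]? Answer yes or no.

Iteration log — 39 steps:
  step 1. node 0  ⊔preds=[-5,-5]  new=[-5,0]  stable
  step 2. node 1  ⊔preds=[-5,0]  new=[-5,0]  old=⊥  +wl: 0
  step 3. node 2  ⊔preds=[-5,0]  new=[-5,0]  old=[-5,-5]  +wl: 
  step 4. node 3  ⊔preds=[-5,0]  new=[-5,2]  old=⊥  +wl: 1
  step 5. node 4  ⊔preds=⊥  new=⊥  stable
  step 6. node 5  ⊔preds=[-5,0]  new=[-3,2]  old=⊥  +wl: 
  step 7. node 6  ⊔preds=[-5,2]  new=[-5,1]  old=⊥  +wl: 3,4
  step 8. node 0  ⊔preds=[-5,2]  new=[-5,2]  old=[-5,0]  +wl: 2,5
  step 9. node 1  ⊔preds=[-5,2]  new=[-5,2]  old=[-5,0]  +wl: 0
  step 10. node 3  ⊔preds=[-5,1]  new=[-5,3]  old=[-5,2]  +wl: 1,6
  step 11. node 4  ⊔preds=[-5,1]  new=[-5,1]  old=⊥  +wl: 
  step 12. node 2  ⊔preds=[-5,2]  new=[-5,2]  old=[-5,0]  +wl: 3
  step 13. node 5  ⊔preds=[-5,2]  new=[-3,4]  old=[-3,2]  +wl: 
  step 14. node 0  ⊔preds=[-5,3]  new=[-5,3]  old=[-5,2]  +wl: 2,5
  step 15. node 1  ⊔preds=[-5,3]  new=[-5,3]  old=[-5,2]  +wl: 0
  step 16. node 6  ⊔preds=[-5,3]  new=[-5,2]  old=[-5,1]  +wl: 4
  step 17. node 3  ⊔preds=[-5,2]  new=[-5,4]  old=[-5,3]  +wl: 1,6
  step 18. node 2  ⊔preds=[-5,3]  new=[-5,3]  old=[-5,2]  +wl: 3
  step 19. node 5  ⊔preds=[-5,3]  new=[-3,5]  old=[-3,4]  +wl: 
  step 20. node 0  ⊔preds=[-5,4]  new=[-5,4]  old=[-5,3]  +wl: 2,5
  step 21. node 4  ⊔preds=[-5,2]  new=[-5,2]  old=[-5,1]  +wl: 0
  step 22. node 1  ⊔preds=[-5,4]  new=[-5,4]  old=[-5,3]  +wl: 
  step 23. node 6  ⊔preds=[-5,4]  new=[-5,3]  old=[-5,2]  +wl: 4
  step 24. node 3  ⊔preds=[-5,3]  new=[-5,5]  old=[-5,4]  +wl: 1,6
  step 25. node 2  ⊔preds=[-5,4]  new=[-5,4]  old=[-5,3]  +wl: 3
  step 26. node 5  ⊔preds=[-5,4]  new=[-3,5]  stable
  step 27. node 0  ⊔preds=[-5,5]  new=[-5,5]  old=[-5,4]  +wl: 2,5
  step 28. node 4  ⊔preds=[-5,3]  new=[-5,3]  old=[-5,2]  +wl: 0
  step 29. node 1  ⊔preds=[-5,5]  new=[-5,5]  old=[-5,4]  +wl: 
  step 30. node 6  ⊔preds=[-5,5]  new=[-5,4]  old=[-5,3]  +wl: 4
  step 31. node 3  ⊔preds=[-5,4]  new=[-5,5]  stable
  step 32. node 2  ⊔preds=[-5,5]  new=[-5,5]  old=[-5,4]  +wl: 3
  step 33. node 5  ⊔preds=[-5,5]  new=[-3,5]  stable
  step 34. node 0  ⊔preds=[-5,5]  new=[-5,5]  stable
  step 35. node 4  ⊔preds=[-5,4]  new=[-5,4]  old=[-5,3]  +wl: 0,2,6
  step 36. node 3  ⊔preds=[-5,5]  new=[-5,5]  stable
  step 37. node 0  ⊔preds=[-5,5]  new=[-5,5]  stable
  step 38. node 2  ⊔preds=[-5,5]  new=[-5,5]  stable
  step 39. node 6  ⊔preds=[-5,5]  new=[-5,4]  stable

Least fixpoint reached:
  node 0: [-5,5]
  node 1: [-5,5]
  node 2: [-5,5]
  node 3: [-5,5]
  node 4: [-5,4]
  node 5: [-3,5]
  node 6: [-5,4]

yes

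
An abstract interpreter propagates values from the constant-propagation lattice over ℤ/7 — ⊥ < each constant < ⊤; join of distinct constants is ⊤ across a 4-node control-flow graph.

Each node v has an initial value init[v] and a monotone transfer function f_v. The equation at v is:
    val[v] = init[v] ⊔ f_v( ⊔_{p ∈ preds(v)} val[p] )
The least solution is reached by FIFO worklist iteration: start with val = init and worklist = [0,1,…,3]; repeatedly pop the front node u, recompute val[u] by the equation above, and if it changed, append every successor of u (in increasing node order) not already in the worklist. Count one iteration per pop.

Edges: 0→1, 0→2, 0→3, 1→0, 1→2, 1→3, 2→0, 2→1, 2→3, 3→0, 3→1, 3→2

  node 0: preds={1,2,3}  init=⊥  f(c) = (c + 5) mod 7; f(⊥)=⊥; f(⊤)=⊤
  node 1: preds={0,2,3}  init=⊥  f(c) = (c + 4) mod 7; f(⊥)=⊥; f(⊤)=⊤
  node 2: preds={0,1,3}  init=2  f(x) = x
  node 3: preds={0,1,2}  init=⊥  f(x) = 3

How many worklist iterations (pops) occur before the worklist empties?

Trace (8 dequeues):
  [1] u=0 | in 2 | out 0 | prev ⊥ | push {}
  [2] u=1 | in ⊤ | out ⊤ | prev ⊥ | push {0}
  [3] u=2 | in ⊤ | out ⊤ | prev 2 | push {1}
  [4] u=3 | in ⊤ | out 3 | prev ⊥ | push {2}
  [5] u=0 | in ⊤ | out ⊤ | prev 0 | push {3}
  [6] u=1 | in ⊤ | out ⊤ | ==
  [7] u=2 | in ⊤ | out ⊤ | ==
  [8] u=3 | in ⊤ | out 3 | ==

Converged values:
  [0] ⊤
  [1] ⊤
  [2] ⊤
  [3] 3

8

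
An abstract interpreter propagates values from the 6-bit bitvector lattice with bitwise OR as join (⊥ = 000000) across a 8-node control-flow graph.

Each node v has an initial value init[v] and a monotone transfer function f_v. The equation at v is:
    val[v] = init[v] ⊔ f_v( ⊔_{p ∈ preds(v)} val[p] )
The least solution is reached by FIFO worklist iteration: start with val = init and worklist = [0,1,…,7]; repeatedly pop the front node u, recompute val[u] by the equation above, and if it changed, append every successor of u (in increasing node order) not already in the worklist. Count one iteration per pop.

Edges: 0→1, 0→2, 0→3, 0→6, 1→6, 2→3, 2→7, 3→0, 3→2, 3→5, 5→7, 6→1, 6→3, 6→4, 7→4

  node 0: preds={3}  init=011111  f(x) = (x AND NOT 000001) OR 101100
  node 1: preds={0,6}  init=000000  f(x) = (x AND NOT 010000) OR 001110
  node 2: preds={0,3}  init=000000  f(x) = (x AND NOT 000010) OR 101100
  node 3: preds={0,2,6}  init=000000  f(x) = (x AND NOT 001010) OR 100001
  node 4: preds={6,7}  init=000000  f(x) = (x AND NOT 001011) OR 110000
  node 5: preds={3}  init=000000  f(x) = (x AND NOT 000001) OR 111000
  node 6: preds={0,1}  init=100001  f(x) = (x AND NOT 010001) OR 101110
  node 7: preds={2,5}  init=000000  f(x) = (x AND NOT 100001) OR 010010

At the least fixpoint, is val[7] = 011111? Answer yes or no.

no

Worklist (13 pops):
  #1 pop 0: in=000000 → 111111 (was 011111); enqueue []
  #2 pop 1: in=111111 → 101111 (was 000000); enqueue []
  #3 pop 2: in=111111 → 111101 (was 000000); enqueue []
  #4 pop 3: in=111111 → 110101 (was 000000); enqueue [0,2]
  #5 pop 4: in=100001 → 110000 (was 000000); enqueue []
  #6 pop 5: in=110101 → 111100 (was 000000); enqueue []
  #7 pop 6: in=111111 → 101111 (was 100001); enqueue [1,3,4]
  #8 pop 7: in=111101 → 011110 (was 000000); enqueue []
  #9 pop 0: in=110101 → 111111 (no change)
  #10 pop 2: in=111111 → 111101 (no change)
  #11 pop 1: in=111111 → 101111 (no change)
  #12 pop 3: in=111111 → 110101 (no change)
  #13 pop 4: in=111111 → 110100 (was 110000); enqueue []

Fixpoint:
  val[0] = 111111
  val[1] = 101111
  val[2] = 111101
  val[3] = 110101
  val[4] = 110100
  val[5] = 111100
  val[6] = 101111
  val[7] = 011110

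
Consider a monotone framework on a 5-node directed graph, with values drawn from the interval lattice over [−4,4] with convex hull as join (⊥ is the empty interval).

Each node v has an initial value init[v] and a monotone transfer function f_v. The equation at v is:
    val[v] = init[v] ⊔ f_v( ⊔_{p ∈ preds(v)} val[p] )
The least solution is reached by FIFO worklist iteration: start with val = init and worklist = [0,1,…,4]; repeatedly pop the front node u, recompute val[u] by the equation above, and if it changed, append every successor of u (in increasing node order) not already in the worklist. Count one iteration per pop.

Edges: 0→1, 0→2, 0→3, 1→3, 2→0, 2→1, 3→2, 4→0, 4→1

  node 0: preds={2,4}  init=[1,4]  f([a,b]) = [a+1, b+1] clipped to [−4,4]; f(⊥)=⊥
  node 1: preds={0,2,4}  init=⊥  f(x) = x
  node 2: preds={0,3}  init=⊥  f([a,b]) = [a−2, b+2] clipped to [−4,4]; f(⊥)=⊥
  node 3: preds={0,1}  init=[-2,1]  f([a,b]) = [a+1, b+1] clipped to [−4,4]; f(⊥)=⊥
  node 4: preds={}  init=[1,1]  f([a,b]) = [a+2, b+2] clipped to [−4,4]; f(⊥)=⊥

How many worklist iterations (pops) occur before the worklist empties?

Trace (10 dequeues):
  [1] u=0 | in [1,1] | out [1,4] | ==
  [2] u=1 | in [1,4] | out [1,4] | prev ⊥ | push {}
  [3] u=2 | in [-2,4] | out [-4,4] | prev ⊥ | push {0,1}
  [4] u=3 | in [1,4] | out [-2,4] | prev [-2,1] | push {2}
  [5] u=4 | in ⊥ | out [1,1] | ==
  [6] u=0 | in [-4,4] | out [-3,4] | prev [1,4] | push {3}
  [7] u=1 | in [-4,4] | out [-4,4] | prev [1,4] | push {}
  [8] u=2 | in [-3,4] | out [-4,4] | ==
  [9] u=3 | in [-4,4] | out [-3,4] | prev [-2,4] | push {2}
  [10] u=2 | in [-3,4] | out [-4,4] | ==

Converged values:
  [0] [-3,4]
  [1] [-4,4]
  [2] [-4,4]
  [3] [-3,4]
  [4] [1,1]

10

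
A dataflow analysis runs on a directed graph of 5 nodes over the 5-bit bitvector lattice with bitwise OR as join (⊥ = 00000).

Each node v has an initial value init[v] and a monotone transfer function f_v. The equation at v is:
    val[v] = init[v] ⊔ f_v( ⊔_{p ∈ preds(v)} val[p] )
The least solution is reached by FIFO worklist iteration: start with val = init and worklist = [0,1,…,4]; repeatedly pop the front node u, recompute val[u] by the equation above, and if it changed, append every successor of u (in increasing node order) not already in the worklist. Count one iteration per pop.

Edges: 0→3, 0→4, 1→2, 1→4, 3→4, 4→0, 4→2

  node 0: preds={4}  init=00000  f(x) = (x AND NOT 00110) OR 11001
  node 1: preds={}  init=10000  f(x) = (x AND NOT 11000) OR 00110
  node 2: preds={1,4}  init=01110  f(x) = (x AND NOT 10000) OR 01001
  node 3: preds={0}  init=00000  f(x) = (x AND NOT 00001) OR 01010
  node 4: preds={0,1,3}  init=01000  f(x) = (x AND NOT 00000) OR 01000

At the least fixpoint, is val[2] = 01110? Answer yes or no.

no

Iteration log — 7 steps:
  step 1. node 0  ⊔preds=01000  new=11001  old=00000  +wl: 
  step 2. node 1  ⊔preds=00000  new=10110  old=10000  +wl: 
  step 3. node 2  ⊔preds=11110  new=01111  old=01110  +wl: 
  step 4. node 3  ⊔preds=11001  new=11010  old=00000  +wl: 
  step 5. node 4  ⊔preds=11111  new=11111  old=01000  +wl: 0,2
  step 6. node 0  ⊔preds=11111  new=11001  stable
  step 7. node 2  ⊔preds=11111  new=01111  stable

Least fixpoint reached:
  node 0: 11001
  node 1: 10110
  node 2: 01111
  node 3: 11010
  node 4: 11111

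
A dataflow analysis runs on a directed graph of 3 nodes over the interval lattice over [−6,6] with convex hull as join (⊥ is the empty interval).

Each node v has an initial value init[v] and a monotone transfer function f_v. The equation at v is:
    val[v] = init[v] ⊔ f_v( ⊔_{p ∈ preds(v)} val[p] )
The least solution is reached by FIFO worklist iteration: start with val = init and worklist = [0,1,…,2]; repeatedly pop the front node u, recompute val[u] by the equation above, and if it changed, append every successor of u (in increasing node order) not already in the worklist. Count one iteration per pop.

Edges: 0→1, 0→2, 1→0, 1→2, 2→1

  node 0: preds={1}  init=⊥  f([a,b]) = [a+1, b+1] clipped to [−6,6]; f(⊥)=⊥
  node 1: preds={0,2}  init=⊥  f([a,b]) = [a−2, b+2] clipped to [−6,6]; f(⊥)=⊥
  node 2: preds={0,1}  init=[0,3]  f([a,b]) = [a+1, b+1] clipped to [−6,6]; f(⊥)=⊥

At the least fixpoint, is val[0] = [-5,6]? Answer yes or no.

yes

Trace (18 dequeues):
  [1] u=0 | in ⊥ | out ⊥ | ==
  [2] u=1 | in [0,3] | out [-2,5] | prev ⊥ | push {0}
  [3] u=2 | in [-2,5] | out [-1,6] | prev [0,3] | push {1}
  [4] u=0 | in [-2,5] | out [-1,6] | prev ⊥ | push {2}
  [5] u=1 | in [-1,6] | out [-3,6] | prev [-2,5] | push {0}
  [6] u=2 | in [-3,6] | out [-2,6] | prev [-1,6] | push {1}
  [7] u=0 | in [-3,6] | out [-2,6] | prev [-1,6] | push {2}
  [8] u=1 | in [-2,6] | out [-4,6] | prev [-3,6] | push {0}
  [9] u=2 | in [-4,6] | out [-3,6] | prev [-2,6] | push {1}
  [10] u=0 | in [-4,6] | out [-3,6] | prev [-2,6] | push {2}
  [11] u=1 | in [-3,6] | out [-5,6] | prev [-4,6] | push {0}
  [12] u=2 | in [-5,6] | out [-4,6] | prev [-3,6] | push {1}
  [13] u=0 | in [-5,6] | out [-4,6] | prev [-3,6] | push {2}
  [14] u=1 | in [-4,6] | out [-6,6] | prev [-5,6] | push {0}
  [15] u=2 | in [-6,6] | out [-5,6] | prev [-4,6] | push {1}
  [16] u=0 | in [-6,6] | out [-5,6] | prev [-4,6] | push {2}
  [17] u=1 | in [-5,6] | out [-6,6] | ==
  [18] u=2 | in [-6,6] | out [-5,6] | ==

Converged values:
  [0] [-5,6]
  [1] [-6,6]
  [2] [-5,6]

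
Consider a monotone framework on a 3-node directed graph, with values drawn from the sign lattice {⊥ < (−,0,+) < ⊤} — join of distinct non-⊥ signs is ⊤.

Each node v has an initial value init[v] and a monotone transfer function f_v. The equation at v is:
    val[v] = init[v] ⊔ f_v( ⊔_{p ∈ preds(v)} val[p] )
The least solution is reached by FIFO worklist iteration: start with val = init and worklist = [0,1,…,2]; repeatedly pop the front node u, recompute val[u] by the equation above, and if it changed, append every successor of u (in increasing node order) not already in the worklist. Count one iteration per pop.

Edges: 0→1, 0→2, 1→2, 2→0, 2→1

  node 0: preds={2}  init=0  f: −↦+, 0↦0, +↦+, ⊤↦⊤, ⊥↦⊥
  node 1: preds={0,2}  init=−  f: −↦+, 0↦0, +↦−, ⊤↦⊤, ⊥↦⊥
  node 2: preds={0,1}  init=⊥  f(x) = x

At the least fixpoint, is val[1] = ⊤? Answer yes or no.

Iteration log — 6 steps:
  step 1. node 0  ⊔preds=⊥  new=0  stable
  step 2. node 1  ⊔preds=0  new=⊤  old=−  +wl: 
  step 3. node 2  ⊔preds=⊤  new=⊤  old=⊥  +wl: 0,1
  step 4. node 0  ⊔preds=⊤  new=⊤  old=0  +wl: 2
  step 5. node 1  ⊔preds=⊤  new=⊤  stable
  step 6. node 2  ⊔preds=⊤  new=⊤  stable

Least fixpoint reached:
  node 0: ⊤
  node 1: ⊤
  node 2: ⊤

yes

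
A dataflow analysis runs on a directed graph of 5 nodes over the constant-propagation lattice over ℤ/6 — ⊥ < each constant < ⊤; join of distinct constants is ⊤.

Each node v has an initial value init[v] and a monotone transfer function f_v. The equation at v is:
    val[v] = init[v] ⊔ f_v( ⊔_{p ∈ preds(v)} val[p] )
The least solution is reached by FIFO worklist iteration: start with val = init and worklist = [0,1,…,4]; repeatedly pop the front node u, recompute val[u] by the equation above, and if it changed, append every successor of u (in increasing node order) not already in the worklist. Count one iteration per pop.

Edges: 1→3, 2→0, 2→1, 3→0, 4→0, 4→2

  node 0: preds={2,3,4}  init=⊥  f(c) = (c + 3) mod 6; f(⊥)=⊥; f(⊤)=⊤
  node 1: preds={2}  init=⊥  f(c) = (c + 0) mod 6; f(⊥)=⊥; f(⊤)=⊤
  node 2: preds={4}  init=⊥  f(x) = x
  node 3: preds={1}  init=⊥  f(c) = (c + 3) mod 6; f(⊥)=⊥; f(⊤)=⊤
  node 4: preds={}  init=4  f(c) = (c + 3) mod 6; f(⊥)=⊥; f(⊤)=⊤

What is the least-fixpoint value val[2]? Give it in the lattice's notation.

4

Trace (9 dequeues):
  [1] u=0 | in 4 | out 1 | prev ⊥ | push {}
  [2] u=1 | in ⊥ | out ⊥ | ==
  [3] u=2 | in 4 | out 4 | prev ⊥ | push {0,1}
  [4] u=3 | in ⊥ | out ⊥ | ==
  [5] u=4 | in ⊥ | out 4 | ==
  [6] u=0 | in 4 | out 1 | ==
  [7] u=1 | in 4 | out 4 | prev ⊥ | push {3}
  [8] u=3 | in 4 | out 1 | prev ⊥ | push {0}
  [9] u=0 | in ⊤ | out ⊤ | prev 1 | push {}

Converged values:
  [0] ⊤
  [1] 4
  [2] 4
  [3] 1
  [4] 4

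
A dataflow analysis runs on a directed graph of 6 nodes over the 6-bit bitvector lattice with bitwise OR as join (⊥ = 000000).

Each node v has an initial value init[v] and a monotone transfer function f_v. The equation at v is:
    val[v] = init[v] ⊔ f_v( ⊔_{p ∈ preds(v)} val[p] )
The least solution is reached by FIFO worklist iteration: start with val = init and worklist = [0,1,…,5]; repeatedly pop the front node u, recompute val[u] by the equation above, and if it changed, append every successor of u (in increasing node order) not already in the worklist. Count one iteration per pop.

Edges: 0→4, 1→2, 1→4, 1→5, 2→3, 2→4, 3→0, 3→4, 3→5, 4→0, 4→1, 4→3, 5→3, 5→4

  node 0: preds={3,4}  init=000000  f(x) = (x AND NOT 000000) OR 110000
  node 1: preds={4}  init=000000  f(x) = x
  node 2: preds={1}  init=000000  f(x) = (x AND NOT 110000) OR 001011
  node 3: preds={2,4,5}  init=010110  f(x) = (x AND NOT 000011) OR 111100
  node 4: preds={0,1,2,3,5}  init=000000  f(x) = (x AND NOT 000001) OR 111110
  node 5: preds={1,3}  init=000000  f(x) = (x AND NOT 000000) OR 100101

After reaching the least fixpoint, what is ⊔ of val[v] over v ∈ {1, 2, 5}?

111111

Iteration log — 14 steps:
  step 1. node 0  ⊔preds=010110  new=110110  old=000000  +wl: 
  step 2. node 1  ⊔preds=000000  new=000000  stable
  step 3. node 2  ⊔preds=000000  new=001011  old=000000  +wl: 
  step 4. node 3  ⊔preds=001011  new=111110  old=010110  +wl: 0
  step 5. node 4  ⊔preds=111111  new=111110  old=000000  +wl: 1,3
  step 6. node 5  ⊔preds=111110  new=111111  old=000000  +wl: 4
  step 7. node 0  ⊔preds=111110  new=111110  old=110110  +wl: 
  step 8. node 1  ⊔preds=111110  new=111110  old=000000  +wl: 2,5
  step 9. node 3  ⊔preds=111111  new=111110  stable
  step 10. node 4  ⊔preds=111111  new=111110  stable
  step 11. node 2  ⊔preds=111110  new=001111  old=001011  +wl: 3,4
  step 12. node 5  ⊔preds=111110  new=111111  stable
  step 13. node 3  ⊔preds=111111  new=111110  stable
  step 14. node 4  ⊔preds=111111  new=111110  stable

Least fixpoint reached:
  node 0: 111110
  node 1: 111110
  node 2: 001111
  node 3: 111110
  node 4: 111110
  node 5: 111111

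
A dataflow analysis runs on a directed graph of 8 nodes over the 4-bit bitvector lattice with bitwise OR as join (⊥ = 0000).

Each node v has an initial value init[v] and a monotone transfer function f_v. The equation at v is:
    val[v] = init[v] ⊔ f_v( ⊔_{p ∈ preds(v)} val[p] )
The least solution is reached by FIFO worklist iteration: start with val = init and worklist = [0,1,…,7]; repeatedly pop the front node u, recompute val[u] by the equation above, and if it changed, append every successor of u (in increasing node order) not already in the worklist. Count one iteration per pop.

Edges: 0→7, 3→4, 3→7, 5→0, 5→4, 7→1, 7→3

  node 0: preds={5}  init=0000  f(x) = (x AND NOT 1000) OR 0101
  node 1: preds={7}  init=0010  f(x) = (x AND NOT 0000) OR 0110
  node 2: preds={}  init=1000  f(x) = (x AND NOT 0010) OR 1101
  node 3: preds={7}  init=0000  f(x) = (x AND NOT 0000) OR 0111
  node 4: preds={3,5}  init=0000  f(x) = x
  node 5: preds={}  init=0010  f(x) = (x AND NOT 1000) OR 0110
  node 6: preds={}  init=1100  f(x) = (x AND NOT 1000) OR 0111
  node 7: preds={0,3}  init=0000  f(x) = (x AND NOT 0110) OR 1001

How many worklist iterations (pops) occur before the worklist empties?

14

Iteration log — 14 steps:
  step 1. node 0  ⊔preds=0010  new=0111  old=0000  +wl: 
  step 2. node 1  ⊔preds=0000  new=0110  old=0010  +wl: 
  step 3. node 2  ⊔preds=0000  new=1101  old=1000  +wl: 
  step 4. node 3  ⊔preds=0000  new=0111  old=0000  +wl: 
  step 5. node 4  ⊔preds=0111  new=0111  old=0000  +wl: 
  step 6. node 5  ⊔preds=0000  new=0110  old=0010  +wl: 0,4
  step 7. node 6  ⊔preds=0000  new=1111  old=1100  +wl: 
  step 8. node 7  ⊔preds=0111  new=1001  old=0000  +wl: 1,3
  step 9. node 0  ⊔preds=0110  new=0111  stable
  step 10. node 4  ⊔preds=0111  new=0111  stable
  step 11. node 1  ⊔preds=1001  new=1111  old=0110  +wl: 
  step 12. node 3  ⊔preds=1001  new=1111  old=0111  +wl: 4,7
  step 13. node 4  ⊔preds=1111  new=1111  old=0111  +wl: 
  step 14. node 7  ⊔preds=1111  new=1001  stable

Least fixpoint reached:
  node 0: 0111
  node 1: 1111
  node 2: 1101
  node 3: 1111
  node 4: 1111
  node 5: 0110
  node 6: 1111
  node 7: 1001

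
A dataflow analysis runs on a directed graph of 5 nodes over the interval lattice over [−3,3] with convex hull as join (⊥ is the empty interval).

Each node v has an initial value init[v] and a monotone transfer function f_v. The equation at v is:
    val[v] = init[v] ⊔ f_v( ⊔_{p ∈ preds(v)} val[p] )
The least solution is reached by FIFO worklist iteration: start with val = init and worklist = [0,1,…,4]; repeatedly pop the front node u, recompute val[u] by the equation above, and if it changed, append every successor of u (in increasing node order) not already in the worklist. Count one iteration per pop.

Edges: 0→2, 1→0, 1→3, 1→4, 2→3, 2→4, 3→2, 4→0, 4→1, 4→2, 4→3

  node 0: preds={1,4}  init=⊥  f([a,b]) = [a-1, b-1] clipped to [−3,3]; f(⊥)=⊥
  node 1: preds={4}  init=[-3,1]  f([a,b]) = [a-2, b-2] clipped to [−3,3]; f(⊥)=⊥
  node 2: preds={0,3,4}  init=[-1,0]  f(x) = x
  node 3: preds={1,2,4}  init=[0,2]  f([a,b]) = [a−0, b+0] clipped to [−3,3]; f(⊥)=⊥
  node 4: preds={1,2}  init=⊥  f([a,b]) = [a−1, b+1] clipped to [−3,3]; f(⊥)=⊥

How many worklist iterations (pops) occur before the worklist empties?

Worklist (11 pops):
  #1 pop 0: in=[-3,1] → [-3,0] (was ⊥); enqueue []
  #2 pop 1: in=⊥ → [-3,1] (no change)
  #3 pop 2: in=[-3,2] → [-3,2] (was [-1,0]); enqueue []
  #4 pop 3: in=[-3,2] → [-3,2] (was [0,2]); enqueue [2]
  #5 pop 4: in=[-3,2] → [-3,3] (was ⊥); enqueue [0,1,3]
  #6 pop 2: in=[-3,3] → [-3,3] (was [-3,2]); enqueue [4]
  #7 pop 0: in=[-3,3] → [-3,2] (was [-3,0]); enqueue [2]
  #8 pop 1: in=[-3,3] → [-3,1] (no change)
  #9 pop 3: in=[-3,3] → [-3,3] (was [-3,2]); enqueue []
  #10 pop 4: in=[-3,3] → [-3,3] (no change)
  #11 pop 2: in=[-3,3] → [-3,3] (no change)

Fixpoint:
  val[0] = [-3,2]
  val[1] = [-3,1]
  val[2] = [-3,3]
  val[3] = [-3,3]
  val[4] = [-3,3]

11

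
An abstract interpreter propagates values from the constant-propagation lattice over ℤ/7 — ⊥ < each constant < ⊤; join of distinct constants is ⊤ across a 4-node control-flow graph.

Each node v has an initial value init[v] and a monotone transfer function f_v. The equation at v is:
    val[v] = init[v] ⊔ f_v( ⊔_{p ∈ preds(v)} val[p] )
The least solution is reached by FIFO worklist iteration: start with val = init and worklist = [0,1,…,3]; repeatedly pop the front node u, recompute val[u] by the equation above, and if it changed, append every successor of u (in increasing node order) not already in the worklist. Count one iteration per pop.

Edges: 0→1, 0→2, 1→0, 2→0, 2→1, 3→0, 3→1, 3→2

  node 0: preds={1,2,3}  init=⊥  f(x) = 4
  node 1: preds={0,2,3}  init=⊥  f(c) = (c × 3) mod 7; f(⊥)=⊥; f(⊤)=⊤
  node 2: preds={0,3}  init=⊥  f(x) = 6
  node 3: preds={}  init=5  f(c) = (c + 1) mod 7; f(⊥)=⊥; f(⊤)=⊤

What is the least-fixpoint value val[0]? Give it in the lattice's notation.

Iteration log — 6 steps:
  step 1. node 0  ⊔preds=5  new=4  old=⊥  +wl: 
  step 2. node 1  ⊔preds=⊤  new=⊤  old=⊥  +wl: 0
  step 3. node 2  ⊔preds=⊤  new=6  old=⊥  +wl: 1
  step 4. node 3  ⊔preds=⊥  new=5  stable
  step 5. node 0  ⊔preds=⊤  new=4  stable
  step 6. node 1  ⊔preds=⊤  new=⊤  stable

Least fixpoint reached:
  node 0: 4
  node 1: ⊤
  node 2: 6
  node 3: 5

4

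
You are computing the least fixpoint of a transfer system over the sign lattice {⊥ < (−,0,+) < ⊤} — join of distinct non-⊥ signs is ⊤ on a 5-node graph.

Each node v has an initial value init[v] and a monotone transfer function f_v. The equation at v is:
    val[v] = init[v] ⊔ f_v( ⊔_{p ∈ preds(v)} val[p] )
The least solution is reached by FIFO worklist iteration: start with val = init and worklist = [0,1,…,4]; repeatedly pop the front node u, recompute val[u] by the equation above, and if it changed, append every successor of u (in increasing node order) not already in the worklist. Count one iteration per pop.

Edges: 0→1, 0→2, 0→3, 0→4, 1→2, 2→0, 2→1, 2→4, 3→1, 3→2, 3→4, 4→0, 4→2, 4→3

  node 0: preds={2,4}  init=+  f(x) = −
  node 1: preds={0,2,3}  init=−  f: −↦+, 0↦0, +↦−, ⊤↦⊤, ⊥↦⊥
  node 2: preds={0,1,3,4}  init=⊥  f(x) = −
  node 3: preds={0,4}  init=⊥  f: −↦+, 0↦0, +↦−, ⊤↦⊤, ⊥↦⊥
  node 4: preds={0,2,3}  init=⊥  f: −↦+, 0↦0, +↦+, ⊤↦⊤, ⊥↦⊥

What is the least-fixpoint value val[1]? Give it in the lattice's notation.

⊤

Iteration log — 9 steps:
  step 1. node 0  ⊔preds=⊥  new=⊤  old=+  +wl: 
  step 2. node 1  ⊔preds=⊤  new=⊤  old=−  +wl: 
  step 3. node 2  ⊔preds=⊤  new=−  old=⊥  +wl: 0,1
  step 4. node 3  ⊔preds=⊤  new=⊤  old=⊥  +wl: 2
  step 5. node 4  ⊔preds=⊤  new=⊤  old=⊥  +wl: 3
  step 6. node 0  ⊔preds=⊤  new=⊤  stable
  step 7. node 1  ⊔preds=⊤  new=⊤  stable
  step 8. node 2  ⊔preds=⊤  new=−  stable
  step 9. node 3  ⊔preds=⊤  new=⊤  stable

Least fixpoint reached:
  node 0: ⊤
  node 1: ⊤
  node 2: −
  node 3: ⊤
  node 4: ⊤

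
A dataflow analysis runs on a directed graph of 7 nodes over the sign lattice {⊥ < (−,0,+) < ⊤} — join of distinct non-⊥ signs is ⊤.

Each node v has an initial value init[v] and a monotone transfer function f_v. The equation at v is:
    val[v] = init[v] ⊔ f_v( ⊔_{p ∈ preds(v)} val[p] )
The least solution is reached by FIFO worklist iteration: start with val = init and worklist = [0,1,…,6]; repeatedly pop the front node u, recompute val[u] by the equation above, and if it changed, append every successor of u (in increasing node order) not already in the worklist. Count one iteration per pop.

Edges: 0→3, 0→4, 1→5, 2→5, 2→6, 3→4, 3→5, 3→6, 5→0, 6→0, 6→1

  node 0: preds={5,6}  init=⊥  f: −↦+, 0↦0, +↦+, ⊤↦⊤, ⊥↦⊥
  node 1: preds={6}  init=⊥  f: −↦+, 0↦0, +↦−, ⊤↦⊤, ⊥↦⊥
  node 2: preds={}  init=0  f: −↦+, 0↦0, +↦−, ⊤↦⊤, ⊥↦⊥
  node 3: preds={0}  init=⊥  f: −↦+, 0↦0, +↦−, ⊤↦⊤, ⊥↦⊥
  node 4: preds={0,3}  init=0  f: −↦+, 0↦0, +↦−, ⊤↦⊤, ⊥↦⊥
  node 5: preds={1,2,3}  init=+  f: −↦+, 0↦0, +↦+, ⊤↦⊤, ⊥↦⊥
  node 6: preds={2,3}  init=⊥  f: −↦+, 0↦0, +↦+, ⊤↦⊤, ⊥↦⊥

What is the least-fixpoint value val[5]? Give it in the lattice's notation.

Trace (13 dequeues):
  [1] u=0 | in + | out + | prev ⊥ | push {}
  [2] u=1 | in ⊥ | out ⊥ | ==
  [3] u=2 | in ⊥ | out 0 | ==
  [4] u=3 | in + | out − | prev ⊥ | push {}
  [5] u=4 | in ⊤ | out ⊤ | prev 0 | push {}
  [6] u=5 | in ⊤ | out ⊤ | prev + | push {0}
  [7] u=6 | in ⊤ | out ⊤ | prev ⊥ | push {1}
  [8] u=0 | in ⊤ | out ⊤ | prev + | push {3,4}
  [9] u=1 | in ⊤ | out ⊤ | prev ⊥ | push {5}
  [10] u=3 | in ⊤ | out ⊤ | prev − | push {6}
  [11] u=4 | in ⊤ | out ⊤ | ==
  [12] u=5 | in ⊤ | out ⊤ | ==
  [13] u=6 | in ⊤ | out ⊤ | ==

Converged values:
  [0] ⊤
  [1] ⊤
  [2] 0
  [3] ⊤
  [4] ⊤
  [5] ⊤
  [6] ⊤

⊤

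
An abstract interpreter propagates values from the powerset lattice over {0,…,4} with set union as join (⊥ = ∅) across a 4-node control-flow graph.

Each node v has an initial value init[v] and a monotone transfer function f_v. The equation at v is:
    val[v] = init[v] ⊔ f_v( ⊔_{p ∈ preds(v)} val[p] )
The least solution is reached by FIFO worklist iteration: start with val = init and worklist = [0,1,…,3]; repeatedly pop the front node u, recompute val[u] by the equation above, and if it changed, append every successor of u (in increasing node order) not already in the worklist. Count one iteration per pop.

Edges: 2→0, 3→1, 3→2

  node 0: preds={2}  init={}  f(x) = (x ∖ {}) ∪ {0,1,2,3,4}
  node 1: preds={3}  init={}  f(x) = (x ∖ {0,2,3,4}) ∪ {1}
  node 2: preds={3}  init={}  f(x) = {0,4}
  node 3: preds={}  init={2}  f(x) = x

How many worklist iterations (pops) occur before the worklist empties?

5

Iteration log — 5 steps:
  step 1. node 0  ⊔preds={}  new={0,1,2,3,4}  old={}  +wl: 
  step 2. node 1  ⊔preds={2}  new={1}  old={}  +wl: 
  step 3. node 2  ⊔preds={2}  new={0,4}  old={}  +wl: 0
  step 4. node 3  ⊔preds={}  new={2}  stable
  step 5. node 0  ⊔preds={0,4}  new={0,1,2,3,4}  stable

Least fixpoint reached:
  node 0: {0,1,2,3,4}
  node 1: {1}
  node 2: {0,4}
  node 3: {2}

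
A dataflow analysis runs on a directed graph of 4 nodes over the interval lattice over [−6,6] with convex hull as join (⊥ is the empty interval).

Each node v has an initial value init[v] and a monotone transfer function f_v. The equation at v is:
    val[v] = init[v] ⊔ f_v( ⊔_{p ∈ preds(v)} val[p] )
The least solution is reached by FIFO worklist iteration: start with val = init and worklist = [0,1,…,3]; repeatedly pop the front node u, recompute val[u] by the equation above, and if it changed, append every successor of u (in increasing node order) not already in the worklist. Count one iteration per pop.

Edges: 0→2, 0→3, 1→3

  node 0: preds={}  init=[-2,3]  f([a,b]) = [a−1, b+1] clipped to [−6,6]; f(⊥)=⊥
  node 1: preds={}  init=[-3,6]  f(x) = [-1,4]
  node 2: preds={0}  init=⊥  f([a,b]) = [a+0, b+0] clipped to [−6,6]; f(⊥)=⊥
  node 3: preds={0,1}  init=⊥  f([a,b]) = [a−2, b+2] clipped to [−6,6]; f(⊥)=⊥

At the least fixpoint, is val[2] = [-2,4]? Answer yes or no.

Trace (4 dequeues):
  [1] u=0 | in ⊥ | out [-2,3] | ==
  [2] u=1 | in ⊥ | out [-3,6] | ==
  [3] u=2 | in [-2,3] | out [-2,3] | prev ⊥ | push {}
  [4] u=3 | in [-3,6] | out [-5,6] | prev ⊥ | push {}

Converged values:
  [0] [-2,3]
  [1] [-3,6]
  [2] [-2,3]
  [3] [-5,6]

no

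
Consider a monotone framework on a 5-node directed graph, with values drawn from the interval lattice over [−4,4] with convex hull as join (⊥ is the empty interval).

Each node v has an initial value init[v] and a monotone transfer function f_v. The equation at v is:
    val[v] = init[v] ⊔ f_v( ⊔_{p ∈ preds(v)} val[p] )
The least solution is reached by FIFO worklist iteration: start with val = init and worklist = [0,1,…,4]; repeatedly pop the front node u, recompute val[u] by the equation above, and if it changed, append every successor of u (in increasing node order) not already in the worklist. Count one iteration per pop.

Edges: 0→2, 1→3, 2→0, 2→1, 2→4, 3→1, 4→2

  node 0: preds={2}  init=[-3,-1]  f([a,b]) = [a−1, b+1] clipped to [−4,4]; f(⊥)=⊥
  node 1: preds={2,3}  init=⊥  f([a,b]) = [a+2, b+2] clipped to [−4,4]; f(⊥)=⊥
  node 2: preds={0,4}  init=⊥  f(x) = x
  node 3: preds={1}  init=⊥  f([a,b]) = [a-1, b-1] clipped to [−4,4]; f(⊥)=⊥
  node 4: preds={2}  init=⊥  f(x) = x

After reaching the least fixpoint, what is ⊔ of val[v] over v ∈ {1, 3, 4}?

Iteration log — 32 steps:
  step 1. node 0  ⊔preds=⊥  new=[-3,-1]  stable
  step 2. node 1  ⊔preds=⊥  new=⊥  stable
  step 3. node 2  ⊔preds=[-3,-1]  new=[-3,-1]  old=⊥  +wl: 0,1
  step 4. node 3  ⊔preds=⊥  new=⊥  stable
  step 5. node 4  ⊔preds=[-3,-1]  new=[-3,-1]  old=⊥  +wl: 2
  step 6. node 0  ⊔preds=[-3,-1]  new=[-4,0]  old=[-3,-1]  +wl: 
  step 7. node 1  ⊔preds=[-3,-1]  new=[-1,1]  old=⊥  +wl: 3
  step 8. node 2  ⊔preds=[-4,0]  new=[-4,0]  old=[-3,-1]  +wl: 0,1,4
  step 9. node 3  ⊔preds=[-1,1]  new=[-2,0]  old=⊥  +wl: 
  step 10. node 0  ⊔preds=[-4,0]  new=[-4,1]  old=[-4,0]  +wl: 2
  step 11. node 1  ⊔preds=[-4,0]  new=[-2,2]  old=[-1,1]  +wl: 3
  step 12. node 4  ⊔preds=[-4,0]  new=[-4,0]  old=[-3,-1]  +wl: 
  step 13. node 2  ⊔preds=[-4,1]  new=[-4,1]  old=[-4,0]  +wl: 0,1,4
  step 14. node 3  ⊔preds=[-2,2]  new=[-3,1]  old=[-2,0]  +wl: 
  step 15. node 0  ⊔preds=[-4,1]  new=[-4,2]  old=[-4,1]  +wl: 2
  step 16. node 1  ⊔preds=[-4,1]  new=[-2,3]  old=[-2,2]  +wl: 3
  step 17. node 4  ⊔preds=[-4,1]  new=[-4,1]  old=[-4,0]  +wl: 
  step 18. node 2  ⊔preds=[-4,2]  new=[-4,2]  old=[-4,1]  +wl: 0,1,4
  step 19. node 3  ⊔preds=[-2,3]  new=[-3,2]  old=[-3,1]  +wl: 
  step 20. node 0  ⊔preds=[-4,2]  new=[-4,3]  old=[-4,2]  +wl: 2
  step 21. node 1  ⊔preds=[-4,2]  new=[-2,4]  old=[-2,3]  +wl: 3
  step 22. node 4  ⊔preds=[-4,2]  new=[-4,2]  old=[-4,1]  +wl: 
  step 23. node 2  ⊔preds=[-4,3]  new=[-4,3]  old=[-4,2]  +wl: 0,1,4
  step 24. node 3  ⊔preds=[-2,4]  new=[-3,3]  old=[-3,2]  +wl: 
  step 25. node 0  ⊔preds=[-4,3]  new=[-4,4]  old=[-4,3]  +wl: 2
  step 26. node 1  ⊔preds=[-4,3]  new=[-2,4]  stable
  step 27. node 4  ⊔preds=[-4,3]  new=[-4,3]  old=[-4,2]  +wl: 
  step 28. node 2  ⊔preds=[-4,4]  new=[-4,4]  old=[-4,3]  +wl: 0,1,4
  step 29. node 0  ⊔preds=[-4,4]  new=[-4,4]  stable
  step 30. node 1  ⊔preds=[-4,4]  new=[-2,4]  stable
  step 31. node 4  ⊔preds=[-4,4]  new=[-4,4]  old=[-4,3]  +wl: 2
  step 32. node 2  ⊔preds=[-4,4]  new=[-4,4]  stable

Least fixpoint reached:
  node 0: [-4,4]
  node 1: [-2,4]
  node 2: [-4,4]
  node 3: [-3,3]
  node 4: [-4,4]

[-4,4]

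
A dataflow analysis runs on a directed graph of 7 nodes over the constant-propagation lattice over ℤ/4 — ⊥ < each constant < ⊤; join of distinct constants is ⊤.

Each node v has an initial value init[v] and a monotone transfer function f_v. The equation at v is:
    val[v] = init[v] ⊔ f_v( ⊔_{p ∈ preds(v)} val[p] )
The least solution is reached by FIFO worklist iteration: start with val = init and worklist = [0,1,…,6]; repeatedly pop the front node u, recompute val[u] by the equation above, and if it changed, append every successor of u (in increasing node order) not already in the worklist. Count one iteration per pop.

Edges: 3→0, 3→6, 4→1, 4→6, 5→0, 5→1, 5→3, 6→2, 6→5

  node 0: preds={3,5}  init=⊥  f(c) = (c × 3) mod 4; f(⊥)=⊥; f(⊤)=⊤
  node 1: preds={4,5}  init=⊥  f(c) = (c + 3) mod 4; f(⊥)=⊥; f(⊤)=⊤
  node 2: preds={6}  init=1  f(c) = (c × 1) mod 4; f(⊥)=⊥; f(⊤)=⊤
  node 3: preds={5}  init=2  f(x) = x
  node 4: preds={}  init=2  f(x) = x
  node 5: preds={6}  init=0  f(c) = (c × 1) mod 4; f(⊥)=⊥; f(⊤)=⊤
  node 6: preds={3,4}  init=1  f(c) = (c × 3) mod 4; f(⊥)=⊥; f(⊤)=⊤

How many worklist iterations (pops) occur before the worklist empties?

12

Worklist (12 pops):
  #1 pop 0: in=⊤ → ⊤ (was ⊥); enqueue []
  #2 pop 1: in=⊤ → ⊤ (was ⊥); enqueue []
  #3 pop 2: in=1 → 1 (no change)
  #4 pop 3: in=0 → ⊤ (was 2); enqueue [0]
  #5 pop 4: in=⊥ → 2 (no change)
  #6 pop 5: in=1 → ⊤ (was 0); enqueue [1,3]
  #7 pop 6: in=⊤ → ⊤ (was 1); enqueue [2,5]
  #8 pop 0: in=⊤ → ⊤ (no change)
  #9 pop 1: in=⊤ → ⊤ (no change)
  #10 pop 3: in=⊤ → ⊤ (no change)
  #11 pop 2: in=⊤ → ⊤ (was 1); enqueue []
  #12 pop 5: in=⊤ → ⊤ (no change)

Fixpoint:
  val[0] = ⊤
  val[1] = ⊤
  val[2] = ⊤
  val[3] = ⊤
  val[4] = 2
  val[5] = ⊤
  val[6] = ⊤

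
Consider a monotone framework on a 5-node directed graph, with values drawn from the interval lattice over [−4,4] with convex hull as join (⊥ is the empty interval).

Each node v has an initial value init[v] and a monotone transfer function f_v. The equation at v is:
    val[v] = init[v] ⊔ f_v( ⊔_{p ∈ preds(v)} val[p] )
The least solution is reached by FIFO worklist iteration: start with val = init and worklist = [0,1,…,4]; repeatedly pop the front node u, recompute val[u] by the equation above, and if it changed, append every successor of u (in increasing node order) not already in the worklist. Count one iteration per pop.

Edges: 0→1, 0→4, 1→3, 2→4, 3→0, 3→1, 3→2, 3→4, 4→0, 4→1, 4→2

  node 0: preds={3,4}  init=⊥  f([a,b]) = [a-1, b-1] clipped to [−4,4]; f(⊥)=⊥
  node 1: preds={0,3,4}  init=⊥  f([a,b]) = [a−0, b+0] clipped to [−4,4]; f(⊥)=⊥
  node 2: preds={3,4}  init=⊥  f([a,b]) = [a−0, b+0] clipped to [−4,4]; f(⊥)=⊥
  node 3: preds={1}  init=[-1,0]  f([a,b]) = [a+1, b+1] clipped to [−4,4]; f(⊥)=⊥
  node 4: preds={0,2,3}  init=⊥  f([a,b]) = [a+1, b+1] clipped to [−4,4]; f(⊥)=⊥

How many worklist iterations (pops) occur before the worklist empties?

20

Iteration log — 20 steps:
  step 1. node 0  ⊔preds=[-1,0]  new=[-2,-1]  old=⊥  +wl: 
  step 2. node 1  ⊔preds=[-2,0]  new=[-2,0]  old=⊥  +wl: 
  step 3. node 2  ⊔preds=[-1,0]  new=[-1,0]  old=⊥  +wl: 
  step 4. node 3  ⊔preds=[-2,0]  new=[-1,1]  old=[-1,0]  +wl: 0,1,2
  step 5. node 4  ⊔preds=[-2,1]  new=[-1,2]  old=⊥  +wl: 
  step 6. node 0  ⊔preds=[-1,2]  new=[-2,1]  old=[-2,-1]  +wl: 4
  step 7. node 1  ⊔preds=[-2,2]  new=[-2,2]  old=[-2,0]  +wl: 3
  step 8. node 2  ⊔preds=[-1,2]  new=[-1,2]  old=[-1,0]  +wl: 
  step 9. node 4  ⊔preds=[-2,2]  new=[-1,3]  old=[-1,2]  +wl: 0,1,2
  step 10. node 3  ⊔preds=[-2,2]  new=[-1,3]  old=[-1,1]  +wl: 4
  step 11. node 0  ⊔preds=[-1,3]  new=[-2,2]  old=[-2,1]  +wl: 
  step 12. node 1  ⊔preds=[-2,3]  new=[-2,3]  old=[-2,2]  +wl: 3
  step 13. node 2  ⊔preds=[-1,3]  new=[-1,3]  old=[-1,2]  +wl: 
  step 14. node 4  ⊔preds=[-2,3]  new=[-1,4]  old=[-1,3]  +wl: 0,1,2
  step 15. node 3  ⊔preds=[-2,3]  new=[-1,4]  old=[-1,3]  +wl: 4
  step 16. node 0  ⊔preds=[-1,4]  new=[-2,3]  old=[-2,2]  +wl: 
  step 17. node 1  ⊔preds=[-2,4]  new=[-2,4]  old=[-2,3]  +wl: 3
  step 18. node 2  ⊔preds=[-1,4]  new=[-1,4]  old=[-1,3]  +wl: 
  step 19. node 4  ⊔preds=[-2,4]  new=[-1,4]  stable
  step 20. node 3  ⊔preds=[-2,4]  new=[-1,4]  stable

Least fixpoint reached:
  node 0: [-2,3]
  node 1: [-2,4]
  node 2: [-1,4]
  node 3: [-1,4]
  node 4: [-1,4]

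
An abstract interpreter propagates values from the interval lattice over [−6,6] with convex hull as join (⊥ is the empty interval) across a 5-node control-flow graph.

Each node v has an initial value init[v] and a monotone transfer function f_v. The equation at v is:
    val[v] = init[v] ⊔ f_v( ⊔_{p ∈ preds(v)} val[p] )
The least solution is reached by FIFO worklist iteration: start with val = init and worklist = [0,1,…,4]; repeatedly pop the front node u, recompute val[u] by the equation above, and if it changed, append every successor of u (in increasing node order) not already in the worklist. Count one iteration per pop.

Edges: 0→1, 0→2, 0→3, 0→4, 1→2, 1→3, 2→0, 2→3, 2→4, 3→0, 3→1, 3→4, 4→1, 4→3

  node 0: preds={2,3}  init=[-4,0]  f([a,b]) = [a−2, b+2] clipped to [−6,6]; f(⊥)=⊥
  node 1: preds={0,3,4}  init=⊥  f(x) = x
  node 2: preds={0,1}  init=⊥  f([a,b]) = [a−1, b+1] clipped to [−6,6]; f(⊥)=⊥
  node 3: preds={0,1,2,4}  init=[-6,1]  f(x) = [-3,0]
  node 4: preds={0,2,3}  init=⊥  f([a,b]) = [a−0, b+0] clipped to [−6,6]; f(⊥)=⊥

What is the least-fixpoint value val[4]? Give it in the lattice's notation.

[-6,6]

Iteration log — 13 steps:
  step 1. node 0  ⊔preds=[-6,1]  new=[-6,3]  old=[-4,0]  +wl: 
  step 2. node 1  ⊔preds=[-6,3]  new=[-6,3]  old=⊥  +wl: 
  step 3. node 2  ⊔preds=[-6,3]  new=[-6,4]  old=⊥  +wl: 0
  step 4. node 3  ⊔preds=[-6,4]  new=[-6,1]  stable
  step 5. node 4  ⊔preds=[-6,4]  new=[-6,4]  old=⊥  +wl: 1,3
  step 6. node 0  ⊔preds=[-6,4]  new=[-6,6]  old=[-6,3]  +wl: 2,4
  step 7. node 1  ⊔preds=[-6,6]  new=[-6,6]  old=[-6,3]  +wl: 
  step 8. node 3  ⊔preds=[-6,6]  new=[-6,1]  stable
  step 9. node 2  ⊔preds=[-6,6]  new=[-6,6]  old=[-6,4]  +wl: 0,3
  step 10. node 4  ⊔preds=[-6,6]  new=[-6,6]  old=[-6,4]  +wl: 1
  step 11. node 0  ⊔preds=[-6,6]  new=[-6,6]  stable
  step 12. node 3  ⊔preds=[-6,6]  new=[-6,1]  stable
  step 13. node 1  ⊔preds=[-6,6]  new=[-6,6]  stable

Least fixpoint reached:
  node 0: [-6,6]
  node 1: [-6,6]
  node 2: [-6,6]
  node 3: [-6,1]
  node 4: [-6,6]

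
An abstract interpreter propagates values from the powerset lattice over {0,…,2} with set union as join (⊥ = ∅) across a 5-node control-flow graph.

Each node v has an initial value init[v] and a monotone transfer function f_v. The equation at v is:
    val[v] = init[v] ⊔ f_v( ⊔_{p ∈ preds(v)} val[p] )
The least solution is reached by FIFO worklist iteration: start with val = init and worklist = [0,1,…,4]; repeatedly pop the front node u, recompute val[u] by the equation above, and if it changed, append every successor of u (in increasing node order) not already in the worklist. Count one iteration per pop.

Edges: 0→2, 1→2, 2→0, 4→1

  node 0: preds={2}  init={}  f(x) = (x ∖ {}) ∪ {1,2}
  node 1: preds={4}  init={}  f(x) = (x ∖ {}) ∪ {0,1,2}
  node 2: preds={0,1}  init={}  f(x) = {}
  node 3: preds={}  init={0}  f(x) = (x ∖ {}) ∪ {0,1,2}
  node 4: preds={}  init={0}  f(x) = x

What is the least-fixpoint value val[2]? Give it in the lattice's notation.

{}

Worklist (5 pops):
  #1 pop 0: in={} → {1,2} (was {}); enqueue []
  #2 pop 1: in={0} → {0,1,2} (was {}); enqueue []
  #3 pop 2: in={0,1,2} → {} (no change)
  #4 pop 3: in={} → {0,1,2} (was {0}); enqueue []
  #5 pop 4: in={} → {0} (no change)

Fixpoint:
  val[0] = {1,2}
  val[1] = {0,1,2}
  val[2] = {}
  val[3] = {0,1,2}
  val[4] = {0}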